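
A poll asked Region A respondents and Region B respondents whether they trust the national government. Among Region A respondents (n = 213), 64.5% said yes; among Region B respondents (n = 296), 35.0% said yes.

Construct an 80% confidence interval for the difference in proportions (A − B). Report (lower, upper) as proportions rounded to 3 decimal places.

(0.240, 0.350)

SE₁ = √(p̂₁(1−p̂₁)/n₁) = √(0.6450·0.3550/213) = 0.03279; SE₂ = √(0.3500·0.6500/296) = 0.02772.
Independent samples: SE of the difference = √(SE₁² + SE₂²) = √(0.0010751841 + 0.0007683984) = 0.04294.
z* for 80% confidence is 1.282, so the margin of error is 1.282 × 0.04294 = 0.05505.
Point estimate p̂₁ − p̂₂ = 0.6450 − 0.3500 = 0.2950.
0.2950 ± 0.05505 → (0.240, 0.350).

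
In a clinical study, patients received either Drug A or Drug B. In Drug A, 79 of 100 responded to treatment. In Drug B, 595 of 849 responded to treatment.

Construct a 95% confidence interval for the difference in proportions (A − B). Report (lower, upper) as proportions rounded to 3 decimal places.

(0.004, 0.175)

p̂₁ = 79/100 = 0.7900 and p̂₂ = 595/849 = 0.7008.
SE₁ = √(p̂₁(1−p̂₁)/n₁) = √(0.7900·0.2100/100) = 0.04073; SE₂ = √(0.7008·0.2992/849) = 0.01572.
Independent samples: SE of the difference = √(SE₁² + SE₂²) = √(0.0016589329 + 0.0002471184) = 0.04366.
z* for 95% confidence is 1.960, so the margin of error is 1.960 × 0.04366 = 0.08557.
Point estimate p̂₁ − p̂₂ = 0.7900 − 0.7008 = 0.0892.
0.0892 ± 0.08557 → (0.004, 0.175).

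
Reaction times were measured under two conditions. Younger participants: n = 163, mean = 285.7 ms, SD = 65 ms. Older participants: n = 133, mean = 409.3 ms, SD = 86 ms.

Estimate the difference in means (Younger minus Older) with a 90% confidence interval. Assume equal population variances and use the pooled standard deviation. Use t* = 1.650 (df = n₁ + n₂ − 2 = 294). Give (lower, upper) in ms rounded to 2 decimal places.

(-138.09, -109.11)

s_p = √[((n₁−1)s₁² + (n₂−1)s₂²)/(n₁+n₂−2)] = √[(162·65² + 132·86²)/294] = 75.1579.
SE = 75.1579·√(1/163 + 1/133) = 8.7822.
With t* = 1.650, margin = 1.650 × 8.7822 = 14.4906.
x̄₁ − x̄₂ = 285.7 − 409.3 = -123.6000; interval -123.6000 ± 14.4906 = (-138.09, -109.11).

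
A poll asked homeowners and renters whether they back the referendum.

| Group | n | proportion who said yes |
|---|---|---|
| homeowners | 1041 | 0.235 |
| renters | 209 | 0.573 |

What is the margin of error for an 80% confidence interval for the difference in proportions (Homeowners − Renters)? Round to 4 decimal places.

0.0470

SE₁ = √(p̂₁(1−p̂₁)/n₁) = √(0.2350·0.7650/1041) = 0.01314; SE₂ = √(0.5730·0.4270/209) = 0.03422.
Independent samples: SE of the difference = √(SE₁² + SE₂²) = √(0.0001726596 + 0.0011710084) = 0.03666.
z* for 80% confidence is 1.282, so the margin of error is 1.282 × 0.03666 = 0.04700.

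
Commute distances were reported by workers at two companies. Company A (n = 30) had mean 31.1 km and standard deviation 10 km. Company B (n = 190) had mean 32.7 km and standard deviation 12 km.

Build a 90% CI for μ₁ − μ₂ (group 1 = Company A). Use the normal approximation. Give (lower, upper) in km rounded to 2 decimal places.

SE₁ = s₁/√n₁ = 10/√30 = 1.8257; SE₂ = 12/√190 = 0.8706.
Independent samples, unequal variances: SE_diff = √(SE₁² + SE₂²) = √(3.33318049 + 0.75794436) = 2.0227.
z* = 1.645, so margin of error = 1.645 × 2.0227 = 3.3273.
Difference in means = 31.1 − 32.7 = -1.6000.
-1.6000 ± 3.3273 → (-4.93, 1.73).

(-4.93, 1.73)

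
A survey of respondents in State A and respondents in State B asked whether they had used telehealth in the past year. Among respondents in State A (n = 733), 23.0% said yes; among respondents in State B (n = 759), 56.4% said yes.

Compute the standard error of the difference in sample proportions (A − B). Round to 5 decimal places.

0.02378

Each SE is √(p̂(1−p̂)/n): √(0.2300·0.7700/733) = 0.01554 and √(0.5640·0.4360/759) = 0.01800.
SE(p̂₁ − p̂₂) = √(SE₁² + SE₂²) = √(0.0002414916 + 0.000324) = 0.02378, since the two samples are independent.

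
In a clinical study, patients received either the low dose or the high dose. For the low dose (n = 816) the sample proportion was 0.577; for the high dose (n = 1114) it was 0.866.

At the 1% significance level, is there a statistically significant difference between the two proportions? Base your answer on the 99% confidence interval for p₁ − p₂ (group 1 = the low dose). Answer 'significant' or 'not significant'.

Each SE is √(p̂(1−p̂)/n): √(0.5770·0.4230/816) = 0.01729 and √(0.8660·0.1340/1114) = 0.01021.
SE(p̂₁ − p̂₂) = √(SE₁² + SE₂²) = √(0.0002989441 + 0.0001042441) = 0.02008, since the two samples are independent.
At 99% confidence z* = 2.576; margin = 2.576 × 0.02008 = 0.05173.
The difference is 0.5770 − 0.8660 = -0.2890, so the interval is -0.2890 ± 0.05173 = (-0.34073, -0.23727).
The interval (-0.34073, -0.23727) does not contain 0, so the difference is significant.

significant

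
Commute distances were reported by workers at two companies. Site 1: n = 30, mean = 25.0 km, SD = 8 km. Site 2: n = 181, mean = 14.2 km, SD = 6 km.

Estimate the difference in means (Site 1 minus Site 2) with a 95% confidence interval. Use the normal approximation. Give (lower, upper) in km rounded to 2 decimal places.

Standard errors of each mean: 8/√30 = 1.4606 and 6/√181 = 0.4460.
SE(x̄₁ − x̄₂) = √(1.4606² + 0.4460²) = 1.5272 for independent samples with unequal variances.
With z* = 1.960, the margin is 1.960 × 1.5272 = 2.9933.
x̄₁ − x̄₂ = 25.0 − 14.2 = 10.8000; the interval is 10.8000 ± 2.9933 = (7.81, 13.79).

(7.81, 13.79)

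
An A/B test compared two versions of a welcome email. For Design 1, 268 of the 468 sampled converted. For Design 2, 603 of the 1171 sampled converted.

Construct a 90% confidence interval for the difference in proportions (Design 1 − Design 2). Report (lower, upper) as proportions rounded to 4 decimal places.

First, p̂₁ = 268/468 = 0.5726; p̂₂ = 603/1171 = 0.5149.
The two standard errors are √(0.5726×0.4274/468) = 0.02287 and √(0.5149×0.4851/1171) = 0.01460.
Because the samples are independent, SE_diff = √(0.02287² + 0.01460²) = 0.02713.
Using z* = 1.645 for 90%, ME = 1.645 × 0.02713 = 0.04463.
p̂₁ − p̂₂ = 0.0577; interval 0.0577 ± 0.04463 gives (0.0131, 0.1023).

(0.0131, 0.1023)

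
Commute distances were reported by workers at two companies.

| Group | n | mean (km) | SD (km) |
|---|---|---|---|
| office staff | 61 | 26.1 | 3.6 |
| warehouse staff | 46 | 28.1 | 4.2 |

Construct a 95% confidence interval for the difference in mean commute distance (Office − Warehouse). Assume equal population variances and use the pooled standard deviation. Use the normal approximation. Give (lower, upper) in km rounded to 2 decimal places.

(-3.48, -0.52)

Pooled variance s_p² = [60·3.6² + 45·4.2²] / (61+46−2) = 14.9657, so s_p = 3.8686.
SE_diff = s_p·√(1/n₁ + 1/n₂) = 3.8686·√(1/61 + 1/46) = 0.7554.
z* = 1.960; margin = 1.960 × 0.7554 = 1.4806.
Difference = 26.1 − 28.1 = -2.0000.
-2.0000 ± 1.4806 → (-3.48, -0.52).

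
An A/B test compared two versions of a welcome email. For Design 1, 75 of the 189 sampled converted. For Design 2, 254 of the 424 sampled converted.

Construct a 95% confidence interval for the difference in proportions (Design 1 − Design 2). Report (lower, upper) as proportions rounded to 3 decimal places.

(-0.286, -0.118)

p̂₁ = 75/189 = 0.3968 and p̂₂ = 254/424 = 0.5991.
SE₁ = √(p̂₁(1−p̂₁)/n₁) = √(0.3968·0.6032/189) = 0.03559; SE₂ = √(0.5991·0.4009/424) = 0.02380.
Independent samples: SE of the difference = √(SE₁² + SE₂²) = √(0.0012666481 + 0.00056644) = 0.04281.
z* for 95% confidence is 1.960, so the margin of error is 1.960 × 0.04281 = 0.08391.
Point estimate p̂₁ − p̂₂ = 0.3968 − 0.5991 = -0.2023.
-0.2023 ± 0.08391 → (-0.286, -0.118).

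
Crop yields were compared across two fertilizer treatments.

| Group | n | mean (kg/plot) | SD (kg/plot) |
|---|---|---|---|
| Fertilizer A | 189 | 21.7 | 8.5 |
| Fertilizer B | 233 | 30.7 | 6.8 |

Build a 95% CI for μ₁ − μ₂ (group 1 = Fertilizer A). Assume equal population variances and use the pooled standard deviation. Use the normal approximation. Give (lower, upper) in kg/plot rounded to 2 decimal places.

Pooled variance s_p² = [188·8.5² + 232·6.8²] / (189+233−2) = 57.8826, so s_p = 7.6081.
SE_diff = s_p·√(1/n₁ + 1/n₂) = 7.6081·√(1/189 + 1/233) = 0.7448.
z* = 1.960; margin = 1.960 × 0.7448 = 1.4598.
Difference = 21.7 − 30.7 = -9.0000.
-9.0000 ± 1.4598 → (-10.46, -7.54).

(-10.46, -7.54)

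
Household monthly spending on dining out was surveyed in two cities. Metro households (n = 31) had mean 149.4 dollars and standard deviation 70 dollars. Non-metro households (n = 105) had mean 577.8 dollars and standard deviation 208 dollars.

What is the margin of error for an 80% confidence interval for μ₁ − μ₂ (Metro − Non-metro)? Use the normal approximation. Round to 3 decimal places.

Per-group SEs: s₁/√n₁ = 70/√31 = 12.5724, s₂/√n₂ = 208/√105 = 20.2987.
Unpooled SE of the difference: √(158.06524176 + 412.03722169) = 23.8768.
Margin of error = z* · SE = 1.282 × 23.8768 = 30.6101.

30.610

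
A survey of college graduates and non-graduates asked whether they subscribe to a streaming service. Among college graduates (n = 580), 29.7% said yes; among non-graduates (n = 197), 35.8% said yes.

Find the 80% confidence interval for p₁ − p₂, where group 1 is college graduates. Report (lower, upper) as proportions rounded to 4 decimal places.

(-0.1111, -0.0109)

The two standard errors are √(0.2970×0.7030/580) = 0.01897 and √(0.3580×0.6420/197) = 0.03416.
Because the samples are independent, SE_diff = √(0.01897² + 0.03416²) = 0.03907.
Using z* = 1.282 for 80%, ME = 1.282 × 0.03907 = 0.05009.
p̂₁ − p̂₂ = -0.0610; interval -0.0610 ± 0.05009 gives (-0.1111, -0.0109).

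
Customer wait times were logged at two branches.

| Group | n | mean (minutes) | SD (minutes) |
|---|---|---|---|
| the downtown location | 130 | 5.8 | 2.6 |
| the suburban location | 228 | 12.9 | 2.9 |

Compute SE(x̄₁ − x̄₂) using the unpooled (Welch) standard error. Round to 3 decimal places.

Standard errors of each mean: 2.6/√130 = 0.2280 and 2.9/√228 = 0.1921.
SE(x̄₁ − x̄₂) = √(0.2280² + 0.1921²) = 0.2981 for independent samples with unequal variances.

0.298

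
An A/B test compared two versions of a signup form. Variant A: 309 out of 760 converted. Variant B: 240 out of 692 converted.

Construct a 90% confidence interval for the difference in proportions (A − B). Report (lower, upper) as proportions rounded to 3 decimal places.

(0.018, 0.102)

p̂₁ = 309/760 = 0.4066 and p̂₂ = 240/692 = 0.3468.
SE₁ = √(p̂₁(1−p̂₁)/n₁) = √(0.4066·0.5934/760) = 0.01782; SE₂ = √(0.3468·0.6532/692) = 0.01809.
Independent samples: SE of the difference = √(SE₁² + SE₂²) = √(0.0003175524 + 0.0003272481) = 0.02539.
z* for 90% confidence is 1.645, so the margin of error is 1.645 × 0.02539 = 0.04177.
Point estimate p̂₁ − p̂₂ = 0.4066 − 0.3468 = 0.0598.
0.0598 ± 0.04177 → (0.018, 0.102).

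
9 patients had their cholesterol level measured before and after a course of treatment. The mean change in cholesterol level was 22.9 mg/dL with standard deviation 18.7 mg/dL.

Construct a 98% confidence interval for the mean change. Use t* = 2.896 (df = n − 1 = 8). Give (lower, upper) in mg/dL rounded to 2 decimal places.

Paired design: SE = s_d/√n = 18.7/√9 = 6.2333.
t* = 2.896; margin of error = 2.896 × 6.2333 = 18.0516.
22.9 ± 18.0516 → (4.85, 40.95).

(4.85, 40.95)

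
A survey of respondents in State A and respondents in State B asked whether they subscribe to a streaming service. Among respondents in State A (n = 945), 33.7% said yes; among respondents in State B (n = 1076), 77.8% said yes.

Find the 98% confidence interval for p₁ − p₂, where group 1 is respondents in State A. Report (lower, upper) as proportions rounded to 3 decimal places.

The two standard errors are √(0.3370×0.6630/945) = 0.01538 and √(0.7780×0.2220/1076) = 0.01267.
Because the samples are independent, SE_diff = √(0.01538² + 0.01267²) = 0.01993.
Using z* = 2.326 for 98%, ME = 2.326 × 0.01993 = 0.04636.
p̂₁ − p̂₂ = -0.4410; interval -0.4410 ± 0.04636 gives (-0.487, -0.395).

(-0.487, -0.395)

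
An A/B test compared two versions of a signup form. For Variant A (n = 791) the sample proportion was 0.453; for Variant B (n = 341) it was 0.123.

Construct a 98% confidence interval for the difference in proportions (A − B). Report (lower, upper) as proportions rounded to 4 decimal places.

(0.2716, 0.3884)

SE₁ = √(p̂₁(1−p̂₁)/n₁) = √(0.4530·0.5470/791) = 0.01770; SE₂ = √(0.1230·0.8770/341) = 0.01779.
Independent samples: SE of the difference = √(SE₁² + SE₂²) = √(0.00031329 + 0.0003164841) = 0.02510.
z* for 98% confidence is 2.326, so the margin of error is 2.326 × 0.02510 = 0.05838.
Point estimate p̂₁ − p̂₂ = 0.4530 − 0.1230 = 0.3300.
0.3300 ± 0.05838 → (0.2716, 0.3884).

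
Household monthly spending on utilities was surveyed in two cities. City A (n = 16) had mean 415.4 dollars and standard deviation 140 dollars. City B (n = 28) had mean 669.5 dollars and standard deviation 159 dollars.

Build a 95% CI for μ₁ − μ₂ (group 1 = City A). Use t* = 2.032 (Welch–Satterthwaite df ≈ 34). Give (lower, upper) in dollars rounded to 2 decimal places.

(-347.83, -160.37)

Standard errors of each mean: 140/√16 = 35.0000 and 159/√28 = 30.0482.
SE(x̄₁ − x̄₂) = √(35.0000² + 30.0482²) = 46.1291 for independent samples with unequal variances.
With t* = 2.032, the margin is 2.032 × 46.1291 = 93.7343.
x̄₁ − x̄₂ = 415.4 − 669.5 = -254.1000; the interval is -254.1000 ± 93.7343 = (-347.83, -160.37).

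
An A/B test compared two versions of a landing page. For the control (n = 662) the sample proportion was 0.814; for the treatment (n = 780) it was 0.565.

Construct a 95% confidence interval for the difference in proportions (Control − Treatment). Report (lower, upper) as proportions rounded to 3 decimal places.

The two standard errors are √(0.8140×0.1860/662) = 0.01512 and √(0.5650×0.4350/780) = 0.01775.
Because the samples are independent, SE_diff = √(0.01512² + 0.01775²) = 0.02332.
Using z* = 1.960 for 95%, ME = 1.960 × 0.02332 = 0.04571.
p̂₁ − p̂₂ = 0.2490; interval 0.2490 ± 0.04571 gives (0.203, 0.295).

(0.203, 0.295)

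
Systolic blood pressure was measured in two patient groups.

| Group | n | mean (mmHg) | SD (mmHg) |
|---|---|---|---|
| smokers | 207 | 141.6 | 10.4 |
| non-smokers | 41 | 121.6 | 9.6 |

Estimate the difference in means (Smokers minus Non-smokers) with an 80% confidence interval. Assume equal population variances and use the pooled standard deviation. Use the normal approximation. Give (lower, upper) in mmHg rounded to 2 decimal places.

s_p = √[((n₁−1)s₁² + (n₂−1)s₂²)/(n₁+n₂−2)] = √[(206·10.4² + 40·9.6²)/246] = 10.2742.
SE = 10.2742·√(1/207 + 1/41) = 1.7563.
With z* = 1.282, margin = 1.282 × 1.7563 = 2.2516.
x̄₁ − x̄₂ = 141.6 − 121.6 = 20.0000; interval 20.0000 ± 2.2516 = (17.75, 22.25).

(17.75, 22.25)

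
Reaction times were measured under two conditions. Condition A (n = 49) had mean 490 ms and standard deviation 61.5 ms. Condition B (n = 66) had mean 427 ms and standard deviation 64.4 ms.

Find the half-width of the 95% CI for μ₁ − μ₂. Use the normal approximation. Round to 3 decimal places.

23.193

Per-group SEs: s₁/√n₁ = 61.5/√49 = 8.7857, s₂/√n₂ = 64.4/√66 = 7.9271.
Unpooled SE of the difference: √(77.18852449 + 62.83891441) = 11.8333.
Margin of error = z* · SE = 1.960 × 11.8333 = 23.1933.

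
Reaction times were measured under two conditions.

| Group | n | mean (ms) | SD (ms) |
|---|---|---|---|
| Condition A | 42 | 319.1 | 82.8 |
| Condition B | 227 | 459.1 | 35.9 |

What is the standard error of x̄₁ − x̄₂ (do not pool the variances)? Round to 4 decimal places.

12.9966

Per-group SEs: s₁/√n₁ = 82.8/√42 = 12.7763, s₂/√n₂ = 35.9/√227 = 2.3828.
Unpooled SE of the difference: √(163.23384169 + 5.67773584) = 12.9966.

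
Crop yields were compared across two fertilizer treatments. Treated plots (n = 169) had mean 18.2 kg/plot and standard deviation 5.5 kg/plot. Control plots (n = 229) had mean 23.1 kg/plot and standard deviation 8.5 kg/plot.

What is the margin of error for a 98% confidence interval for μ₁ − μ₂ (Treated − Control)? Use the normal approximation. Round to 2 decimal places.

1.64

Standard errors of each mean: 5.5/√169 = 0.4231 and 8.5/√229 = 0.5617.
SE(x̄₁ − x̄₂) = √(0.4231² + 0.5617²) = 0.7032 for independent samples with unequal variances.
With z* = 2.326, the margin is 2.326 × 0.7032 = 1.6356.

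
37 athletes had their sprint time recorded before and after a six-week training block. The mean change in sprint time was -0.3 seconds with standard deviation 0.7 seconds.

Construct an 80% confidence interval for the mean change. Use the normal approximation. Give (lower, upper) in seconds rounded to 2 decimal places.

Paired design: SE = s_d/√n = 0.7/√37 = 0.1151.
z* = 1.282; margin of error = 1.282 × 0.1151 = 0.1476.
-0.3 ± 0.1476 → (-0.45, -0.15).

(-0.45, -0.15)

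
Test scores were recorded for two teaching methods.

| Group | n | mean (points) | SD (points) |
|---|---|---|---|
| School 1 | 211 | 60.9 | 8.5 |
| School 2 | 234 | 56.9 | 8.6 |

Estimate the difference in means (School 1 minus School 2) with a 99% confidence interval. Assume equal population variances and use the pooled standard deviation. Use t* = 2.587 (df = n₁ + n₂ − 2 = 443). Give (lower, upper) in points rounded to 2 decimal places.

(1.90, 6.10)

s_p = √[((n₁−1)s₁² + (n₂−1)s₂²)/(n₁+n₂−2)] = √[(210·8.5² + 233·8.6²)/443] = 8.5527.
SE = 8.5527·√(1/211 + 1/234) = 0.8120.
With t* = 2.587, margin = 2.587 × 0.8120 = 2.1006.
x̄₁ − x̄₂ = 60.9 − 56.9 = 4.0000; interval 4.0000 ± 2.1006 = (1.90, 6.10).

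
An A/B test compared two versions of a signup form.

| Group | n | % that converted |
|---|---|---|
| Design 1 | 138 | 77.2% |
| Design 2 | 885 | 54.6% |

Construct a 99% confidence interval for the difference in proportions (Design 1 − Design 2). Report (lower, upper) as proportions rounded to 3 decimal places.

Each SE is √(p̂(1−p̂)/n): √(0.7720·0.2280/138) = 0.03571 and √(0.5460·0.4540/885) = 0.01674.
SE(p̂₁ − p̂₂) = √(SE₁² + SE₂²) = √(0.0012752041 + 0.0002802276) = 0.03944, since the two samples are independent.
At 99% confidence z* = 2.576; margin = 2.576 × 0.03944 = 0.10160.
The difference is 0.7720 − 0.5460 = 0.2260, so the interval is 0.2260 ± 0.10160 = (0.124, 0.328).

(0.124, 0.328)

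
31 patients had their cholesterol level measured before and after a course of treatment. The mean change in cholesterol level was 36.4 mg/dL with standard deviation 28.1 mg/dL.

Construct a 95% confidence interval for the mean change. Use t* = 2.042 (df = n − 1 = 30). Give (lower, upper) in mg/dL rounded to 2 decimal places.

(26.09, 46.71)

This is a matched-pairs design, so SE = s_d/√n = 28.1/√31 = 5.0469.
Margin = 2.042 × 5.0469 = 10.3058; the interval is 36.4 ± 10.3058 = (26.09, 46.71).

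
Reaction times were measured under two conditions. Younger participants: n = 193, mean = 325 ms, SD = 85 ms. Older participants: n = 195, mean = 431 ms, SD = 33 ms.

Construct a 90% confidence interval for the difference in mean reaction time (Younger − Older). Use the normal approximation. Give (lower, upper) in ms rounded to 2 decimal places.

Per-group SEs: s₁/√n₁ = 85/√193 = 6.1184, s₂/√n₂ = 33/√195 = 2.3632.
Unpooled SE of the difference: √(37.43481856 + 5.58471424) = 6.5589.
Margin of error = z* · SE = 1.645 × 6.5589 = 10.7894.
x̄₁ − x̄₂ = 325 − 431 = -106.0000.
CI: -106.0000 ± 10.7894 = (-116.79, -95.21).

(-116.79, -95.21)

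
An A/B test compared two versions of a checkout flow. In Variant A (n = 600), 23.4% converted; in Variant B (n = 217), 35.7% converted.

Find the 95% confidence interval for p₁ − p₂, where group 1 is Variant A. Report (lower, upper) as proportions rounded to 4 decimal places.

Each SE is √(p̂(1−p̂)/n): √(0.2340·0.7660/600) = 0.01728 and √(0.3570·0.6430/217) = 0.03252.
SE(p̂₁ − p̂₂) = √(SE₁² + SE₂²) = √(0.0002985984 + 0.0010575504) = 0.03683, since the two samples are independent.
At 95% confidence z* = 1.960; margin = 1.960 × 0.03683 = 0.07219.
The difference is 0.2340 − 0.3570 = -0.1230, so the interval is -0.1230 ± 0.07219 = (-0.1952, -0.0508).

(-0.1952, -0.0508)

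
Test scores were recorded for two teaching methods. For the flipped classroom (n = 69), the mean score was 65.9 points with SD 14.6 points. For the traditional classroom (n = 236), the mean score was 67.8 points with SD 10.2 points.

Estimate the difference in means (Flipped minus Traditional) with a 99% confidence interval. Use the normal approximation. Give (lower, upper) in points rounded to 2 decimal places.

Per-group SEs: s₁/√n₁ = 14.6/√69 = 1.7576, s₂/√n₂ = 10.2/√236 = 0.6640.
Unpooled SE of the difference: √(3.08915776 + 0.440896) = 1.8788.
Margin of error = z* · SE = 2.576 × 1.8788 = 4.8398.
x̄₁ − x̄₂ = 65.9 − 67.8 = -1.9000.
CI: -1.9000 ± 4.8398 = (-6.74, 2.94).

(-6.74, 2.94)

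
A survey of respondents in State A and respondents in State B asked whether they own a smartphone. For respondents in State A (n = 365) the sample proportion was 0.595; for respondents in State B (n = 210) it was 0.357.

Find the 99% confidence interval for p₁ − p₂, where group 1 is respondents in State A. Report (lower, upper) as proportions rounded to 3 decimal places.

The two standard errors are √(0.5950×0.4050/365) = 0.02569 and √(0.3570×0.6430/210) = 0.03306.
Because the samples are independent, SE_diff = √(0.02569² + 0.03306²) = 0.04187.
Using z* = 2.576 for 99%, ME = 2.576 × 0.04187 = 0.10786.
p̂₁ − p̂₂ = 0.2380; interval 0.2380 ± 0.10786 gives (0.130, 0.346).

(0.130, 0.346)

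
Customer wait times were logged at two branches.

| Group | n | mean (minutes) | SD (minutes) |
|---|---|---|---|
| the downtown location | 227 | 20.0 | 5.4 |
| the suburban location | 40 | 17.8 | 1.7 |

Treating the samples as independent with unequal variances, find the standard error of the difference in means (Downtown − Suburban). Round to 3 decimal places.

Standard errors of each mean: 5.4/√227 = 0.3584 and 1.7/√40 = 0.2688.
SE(x̄₁ − x̄₂) = √(0.3584² + 0.2688²) = 0.4480 for independent samples with unequal variances.

0.448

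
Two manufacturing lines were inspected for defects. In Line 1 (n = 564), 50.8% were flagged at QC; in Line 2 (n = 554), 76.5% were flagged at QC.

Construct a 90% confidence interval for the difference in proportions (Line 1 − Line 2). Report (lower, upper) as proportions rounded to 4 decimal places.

(-0.3026, -0.2114)

The two standard errors are √(0.5080×0.4920/564) = 0.02105 and √(0.7650×0.2350/554) = 0.01801.
Because the samples are independent, SE_diff = √(0.02105² + 0.01801²) = 0.02770.
Using z* = 1.645 for 90%, ME = 1.645 × 0.02770 = 0.04557.
p̂₁ − p̂₂ = -0.2570; interval -0.2570 ± 0.04557 gives (-0.3026, -0.2114).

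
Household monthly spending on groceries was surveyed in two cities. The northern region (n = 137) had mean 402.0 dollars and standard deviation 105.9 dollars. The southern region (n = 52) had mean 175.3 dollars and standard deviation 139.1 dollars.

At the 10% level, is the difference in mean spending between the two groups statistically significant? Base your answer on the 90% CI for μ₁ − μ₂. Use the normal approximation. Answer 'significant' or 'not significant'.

significant

SE₁ = s₁/√n₁ = 105.9/√137 = 9.0476; SE₂ = 139.1/√52 = 19.2897.
Independent samples, unequal variances: SE_diff = √(SE₁² + SE₂²) = √(81.85906576 + 372.09252609) = 21.3061.
z* = 1.645, so margin of error = 1.645 × 21.3061 = 35.0485.
Difference in means = 402.0 − 175.3 = 226.7000.
226.7000 ± 35.0485 → (191.6515, 261.7485).
The interval (191.6515, 261.7485) does not contain 0, so the difference is significant.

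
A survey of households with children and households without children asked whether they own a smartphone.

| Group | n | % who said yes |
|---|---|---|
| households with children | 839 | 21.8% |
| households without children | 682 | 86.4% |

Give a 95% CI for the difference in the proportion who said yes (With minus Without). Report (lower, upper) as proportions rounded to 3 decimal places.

(-0.684, -0.608)

SE₁ = √(p̂₁(1−p̂₁)/n₁) = √(0.2180·0.7820/839) = 0.01425; SE₂ = √(0.8640·0.1360/682) = 0.01313.
Independent samples: SE of the difference = √(SE₁² + SE₂²) = √(0.0002030625 + 0.0001723969) = 0.01938.
z* for 95% confidence is 1.960, so the margin of error is 1.960 × 0.01938 = 0.03798.
Point estimate p̂₁ − p̂₂ = 0.2180 − 0.8640 = -0.6460.
-0.6460 ± 0.03798 → (-0.684, -0.608).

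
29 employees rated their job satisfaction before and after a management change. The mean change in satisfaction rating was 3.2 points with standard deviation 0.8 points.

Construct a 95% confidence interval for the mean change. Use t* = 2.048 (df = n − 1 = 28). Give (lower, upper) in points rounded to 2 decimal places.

This is a matched-pairs design, so SE = s_d/√n = 0.8/√29 = 0.1486.
Margin = 2.048 × 0.1486 = 0.3043; the interval is 3.2 ± 0.3043 = (2.90, 3.50).

(2.90, 3.50)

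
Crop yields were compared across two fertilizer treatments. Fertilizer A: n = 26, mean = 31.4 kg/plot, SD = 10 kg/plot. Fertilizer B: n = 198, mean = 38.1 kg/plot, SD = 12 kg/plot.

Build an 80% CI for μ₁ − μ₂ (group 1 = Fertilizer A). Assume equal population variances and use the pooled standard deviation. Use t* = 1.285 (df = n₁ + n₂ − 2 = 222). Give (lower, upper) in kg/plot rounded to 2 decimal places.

s_p = √[((n₁−1)s₁² + (n₂−1)s₂²)/(n₁+n₂−2)] = √[(25·10² + 197·12²)/222] = 11.7917.
SE = 11.7917·√(1/26 + 1/198) = 2.4597.
With t* = 1.285, margin = 1.285 × 2.4597 = 3.1607.
x̄₁ − x̄₂ = 31.4 − 38.1 = -6.7000; interval -6.7000 ± 3.1607 = (-9.86, -3.54).

(-9.86, -3.54)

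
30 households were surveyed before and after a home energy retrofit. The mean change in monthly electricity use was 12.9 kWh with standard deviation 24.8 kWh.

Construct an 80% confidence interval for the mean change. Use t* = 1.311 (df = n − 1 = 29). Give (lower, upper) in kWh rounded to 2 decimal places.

(6.96, 18.84)

Paired design: SE = s_d/√n = 24.8/√30 = 4.5278.
t* = 1.311; margin of error = 1.311 × 4.5278 = 5.9359.
12.9 ± 5.9359 → (6.96, 18.84).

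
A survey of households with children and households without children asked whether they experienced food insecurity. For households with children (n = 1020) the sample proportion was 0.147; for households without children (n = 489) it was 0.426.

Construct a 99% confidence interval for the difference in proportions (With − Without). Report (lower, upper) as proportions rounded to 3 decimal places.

(-0.343, -0.215)

The two standard errors are √(0.1470×0.8530/1020) = 0.01109 and √(0.4260×0.5740/489) = 0.02236.
Because the samples are independent, SE_diff = √(0.01109² + 0.02236²) = 0.02496.
Using z* = 2.576 for 99%, ME = 2.576 × 0.02496 = 0.06430.
p̂₁ − p̂₂ = -0.2790; interval -0.2790 ± 0.06430 gives (-0.343, -0.215).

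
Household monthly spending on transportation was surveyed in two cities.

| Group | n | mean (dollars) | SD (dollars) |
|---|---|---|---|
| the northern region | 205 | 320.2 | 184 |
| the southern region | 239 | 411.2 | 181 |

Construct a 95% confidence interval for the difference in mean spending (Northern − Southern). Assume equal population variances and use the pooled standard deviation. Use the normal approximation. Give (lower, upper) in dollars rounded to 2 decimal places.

(-125.03, -56.97)

s_p = √[((n₁−1)s₁² + (n₂−1)s₂²)/(n₁+n₂−2)] = √[(204·184² + 238·181²)/442] = 182.3907.
SE = 182.3907·√(1/205 + 1/239) = 17.3627.
With z* = 1.960, margin = 1.960 × 17.3627 = 34.0309.
x̄₁ − x̄₂ = 320.2 − 411.2 = -91.0000; interval -91.0000 ± 34.0309 = (-125.03, -56.97).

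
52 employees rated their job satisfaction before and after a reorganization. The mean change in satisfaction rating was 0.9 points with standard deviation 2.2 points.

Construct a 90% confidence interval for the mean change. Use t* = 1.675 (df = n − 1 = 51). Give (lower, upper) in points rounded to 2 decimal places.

(0.39, 1.41)

Paired design: SE = s_d/√n = 2.2/√52 = 0.3051.
t* = 1.675; margin of error = 1.675 × 0.3051 = 0.5110.
0.9 ± 0.5110 → (0.39, 1.41).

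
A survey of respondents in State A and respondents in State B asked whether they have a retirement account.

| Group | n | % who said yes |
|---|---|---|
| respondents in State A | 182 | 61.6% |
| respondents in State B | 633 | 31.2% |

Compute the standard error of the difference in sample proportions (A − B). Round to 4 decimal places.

The two standard errors are √(0.6160×0.3840/182) = 0.03605 and √(0.3120×0.6880/633) = 0.01841.
Because the samples are independent, SE_diff = √(0.03605² + 0.01841²) = 0.04048.

0.0405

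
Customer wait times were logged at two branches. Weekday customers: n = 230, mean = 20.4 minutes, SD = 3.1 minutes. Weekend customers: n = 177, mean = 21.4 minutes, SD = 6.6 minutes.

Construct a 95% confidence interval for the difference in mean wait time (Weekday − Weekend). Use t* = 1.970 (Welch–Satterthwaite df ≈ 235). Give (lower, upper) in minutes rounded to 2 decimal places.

(-2.06, 0.06)

Standard errors of each mean: 3.1/√230 = 0.2044 and 6.6/√177 = 0.4961.
SE(x̄₁ − x̄₂) = √(0.2044² + 0.4961²) = 0.5366 for independent samples with unequal variances.
With t* = 1.970, the margin is 1.970 × 0.5366 = 1.0571.
x̄₁ − x̄₂ = 20.4 − 21.4 = -1.0000; the interval is -1.0000 ± 1.0571 = (-2.06, 0.06).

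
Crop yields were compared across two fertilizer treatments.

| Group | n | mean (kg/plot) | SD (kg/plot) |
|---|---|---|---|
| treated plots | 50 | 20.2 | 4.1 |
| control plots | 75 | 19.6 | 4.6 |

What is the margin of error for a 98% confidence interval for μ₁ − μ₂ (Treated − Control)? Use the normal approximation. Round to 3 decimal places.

Per-group SEs: s₁/√n₁ = 4.1/√50 = 0.5798, s₂/√n₂ = 4.6/√75 = 0.5312.
Unpooled SE of the difference: √(0.33616804 + 0.28217344) = 0.7863.
Margin of error = z* · SE = 2.326 × 0.7863 = 1.8289.

1.829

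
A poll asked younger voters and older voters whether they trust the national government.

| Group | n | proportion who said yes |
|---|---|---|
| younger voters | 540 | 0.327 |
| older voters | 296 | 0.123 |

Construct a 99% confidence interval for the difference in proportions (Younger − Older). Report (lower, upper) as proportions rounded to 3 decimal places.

The two standard errors are √(0.3270×0.6730/540) = 0.02019 and √(0.1230×0.8770/296) = 0.01909.
Because the samples are independent, SE_diff = √(0.02019² + 0.01909²) = 0.02779.
Using z* = 2.576 for 99%, ME = 2.576 × 0.02779 = 0.07159.
p̂₁ − p̂₂ = 0.2040; interval 0.2040 ± 0.07159 gives (0.132, 0.276).

(0.132, 0.276)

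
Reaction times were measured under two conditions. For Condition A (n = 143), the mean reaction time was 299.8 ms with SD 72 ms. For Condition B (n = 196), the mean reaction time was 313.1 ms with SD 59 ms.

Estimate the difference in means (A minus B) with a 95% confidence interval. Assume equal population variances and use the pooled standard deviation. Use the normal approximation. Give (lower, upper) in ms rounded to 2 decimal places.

s_p = √[((n₁−1)s₁² + (n₂−1)s₂²)/(n₁+n₂−2)] = √[(142·72² + 195·59²)/337] = 64.7965.
SE = 64.7965·√(1/143 + 1/196) = 7.1262.
With z* = 1.960, margin = 1.960 × 7.1262 = 13.9674.
x̄₁ − x̄₂ = 299.8 − 313.1 = -13.3000; interval -13.3000 ± 13.9674 = (-27.27, 0.67).

(-27.27, 0.67)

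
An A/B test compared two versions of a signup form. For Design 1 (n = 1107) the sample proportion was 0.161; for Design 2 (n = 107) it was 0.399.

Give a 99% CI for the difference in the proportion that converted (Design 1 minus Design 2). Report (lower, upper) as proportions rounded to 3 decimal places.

(-0.363, -0.113)

SE₁ = √(p̂₁(1−p̂₁)/n₁) = √(0.1610·0.8390/1107) = 0.01105; SE₂ = √(0.3990·0.6010/107) = 0.04734.
Independent samples: SE of the difference = √(SE₁² + SE₂²) = √(0.0001221025 + 0.0022410756) = 0.04861.
z* for 99% confidence is 2.576, so the margin of error is 2.576 × 0.04861 = 0.12522.
Point estimate p̂₁ − p̂₂ = 0.1610 − 0.3990 = -0.2380.
-0.2380 ± 0.12522 → (-0.363, -0.113).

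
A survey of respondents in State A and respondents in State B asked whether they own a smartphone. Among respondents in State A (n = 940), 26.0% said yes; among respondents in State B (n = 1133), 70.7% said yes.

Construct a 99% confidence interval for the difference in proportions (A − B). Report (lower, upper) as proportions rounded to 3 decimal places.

SE₁ = √(p̂₁(1−p̂₁)/n₁) = √(0.2600·0.7400/940) = 0.01431; SE₂ = √(0.7070·0.2930/1133) = 0.01352.
Independent samples: SE of the difference = √(SE₁² + SE₂²) = √(0.0002047761 + 0.0001827904) = 0.01969.
z* for 99% confidence is 2.576, so the margin of error is 2.576 × 0.01969 = 0.05072.
Point estimate p̂₁ − p̂₂ = 0.2600 − 0.7070 = -0.4470.
-0.4470 ± 0.05072 → (-0.498, -0.396).

(-0.498, -0.396)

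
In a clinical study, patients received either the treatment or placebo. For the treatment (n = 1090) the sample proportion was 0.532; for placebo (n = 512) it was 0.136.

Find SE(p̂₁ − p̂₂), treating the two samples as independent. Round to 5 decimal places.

SE₁ = √(p̂₁(1−p̂₁)/n₁) = √(0.5320·0.4680/1090) = 0.01511; SE₂ = √(0.1360·0.8640/512) = 0.01515.
Independent samples: SE of the difference = √(SE₁² + SE₂²) = √(0.0002283121 + 0.0002295225) = 0.02140.

0.02140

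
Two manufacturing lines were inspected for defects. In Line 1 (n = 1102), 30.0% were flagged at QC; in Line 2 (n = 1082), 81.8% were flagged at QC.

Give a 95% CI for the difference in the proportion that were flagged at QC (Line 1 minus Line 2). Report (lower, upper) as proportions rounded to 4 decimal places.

(-0.5535, -0.4825)

The two standard errors are √(0.3000×0.7000/1102) = 0.01380 and √(0.8180×0.1820/1082) = 0.01173.
Because the samples are independent, SE_diff = √(0.01380² + 0.01173²) = 0.01811.
Using z* = 1.960 for 95%, ME = 1.960 × 0.01811 = 0.03550.
p̂₁ − p̂₂ = -0.5180; interval -0.5180 ± 0.03550 gives (-0.5535, -0.4825).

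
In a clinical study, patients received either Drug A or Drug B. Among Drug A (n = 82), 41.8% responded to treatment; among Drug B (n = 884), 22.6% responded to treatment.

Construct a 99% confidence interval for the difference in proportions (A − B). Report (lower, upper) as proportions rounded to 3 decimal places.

Each SE is √(p̂(1−p̂)/n): √(0.4180·0.5820/82) = 0.05447 and √(0.2260·0.7740/884) = 0.01407.
SE(p̂₁ − p̂₂) = √(SE₁² + SE₂²) = √(0.0029669809 + 0.0001979649) = 0.05626, since the two samples are independent.
At 99% confidence z* = 2.576; margin = 2.576 × 0.05626 = 0.14493.
The difference is 0.4180 − 0.2260 = 0.1920, so the interval is 0.1920 ± 0.14493 = (0.047, 0.337).

(0.047, 0.337)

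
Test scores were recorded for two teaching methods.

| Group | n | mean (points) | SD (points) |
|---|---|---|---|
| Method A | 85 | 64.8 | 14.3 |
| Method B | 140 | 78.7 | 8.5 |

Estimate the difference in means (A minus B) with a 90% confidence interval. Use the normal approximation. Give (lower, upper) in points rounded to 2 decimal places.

(-16.71, -11.09)

Standard errors of each mean: 14.3/√85 = 1.5511 and 8.5/√140 = 0.7184.
SE(x̄₁ − x̄₂) = √(1.5511² + 0.7184²) = 1.7094 for independent samples with unequal variances.
With z* = 1.645, the margin is 1.645 × 1.7094 = 2.8120.
x̄₁ − x̄₂ = 64.8 − 78.7 = -13.9000; the interval is -13.9000 ± 2.8120 = (-16.71, -11.09).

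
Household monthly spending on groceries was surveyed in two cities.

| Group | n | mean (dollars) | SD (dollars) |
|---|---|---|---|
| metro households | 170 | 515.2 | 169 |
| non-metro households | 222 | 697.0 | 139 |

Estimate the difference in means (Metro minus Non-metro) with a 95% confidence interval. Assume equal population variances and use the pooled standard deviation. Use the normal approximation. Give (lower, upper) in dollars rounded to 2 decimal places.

Pooled variance s_p² = [169·169² + 221·139²] / (170+222−2) = 23325.0000, so s_p = 152.7252.
SE_diff = s_p·√(1/n₁ + 1/n₂) = 152.7252·√(1/170 + 1/222) = 15.5651.
z* = 1.960; margin = 1.960 × 15.5651 = 30.5076.
Difference = 515.2 − 697.0 = -181.8000.
-181.8000 ± 30.5076 → (-212.31, -151.29).

(-212.31, -151.29)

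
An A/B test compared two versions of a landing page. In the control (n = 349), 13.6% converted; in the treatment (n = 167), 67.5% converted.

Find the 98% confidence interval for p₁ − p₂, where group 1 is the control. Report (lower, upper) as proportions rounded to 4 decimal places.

The two standard errors are √(0.1360×0.8640/349) = 0.01835 and √(0.6750×0.3250/167) = 0.03624.
Because the samples are independent, SE_diff = √(0.01835² + 0.03624²) = 0.04062.
Using z* = 2.326 for 98%, ME = 2.326 × 0.04062 = 0.09448.
p̂₁ − p̂₂ = -0.5390; interval -0.5390 ± 0.09448 gives (-0.6335, -0.4445).

(-0.6335, -0.4445)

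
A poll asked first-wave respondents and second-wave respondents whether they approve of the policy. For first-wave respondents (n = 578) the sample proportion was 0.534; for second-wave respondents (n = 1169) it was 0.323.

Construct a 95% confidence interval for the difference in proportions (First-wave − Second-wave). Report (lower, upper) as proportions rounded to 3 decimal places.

SE₁ = √(p̂₁(1−p̂₁)/n₁) = √(0.5340·0.4660/578) = 0.02075; SE₂ = √(0.3230·0.6770/1169) = 0.01368.
Independent samples: SE of the difference = √(SE₁² + SE₂²) = √(0.0004305625 + 0.0001871424) = 0.02485.
z* for 95% confidence is 1.960, so the margin of error is 1.960 × 0.02485 = 0.04871.
Point estimate p̂₁ − p̂₂ = 0.5340 − 0.3230 = 0.2110.
0.2110 ± 0.04871 → (0.162, 0.260).

(0.162, 0.260)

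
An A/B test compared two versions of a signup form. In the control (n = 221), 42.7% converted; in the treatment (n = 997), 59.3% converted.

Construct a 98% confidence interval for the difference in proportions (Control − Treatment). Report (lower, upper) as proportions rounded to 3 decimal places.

(-0.251, -0.081)

Each SE is √(p̂(1−p̂)/n): √(0.4270·0.5730/221) = 0.03327 and √(0.5930·0.4070/997) = 0.01556.
SE(p̂₁ − p̂₂) = √(SE₁² + SE₂²) = √(0.0011068929 + 0.0002421136) = 0.03673, since the two samples are independent.
At 98% confidence z* = 2.326; margin = 2.326 × 0.03673 = 0.08543.
The difference is 0.4270 − 0.5930 = -0.1660, so the interval is -0.1660 ± 0.08543 = (-0.251, -0.081).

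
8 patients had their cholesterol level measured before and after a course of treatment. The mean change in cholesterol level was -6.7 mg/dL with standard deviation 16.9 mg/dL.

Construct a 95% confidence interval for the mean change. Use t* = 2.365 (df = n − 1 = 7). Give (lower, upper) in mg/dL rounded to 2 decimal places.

(-20.83, 7.43)

This is a matched-pairs design, so SE = s_d/√n = 16.9/√8 = 5.9751.
Margin = 2.365 × 5.9751 = 14.1311; the interval is -6.7 ± 14.1311 = (-20.83, 7.43).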